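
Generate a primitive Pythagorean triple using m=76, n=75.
(151, 11400, 11401)

Euclid's formula: a = m² - n², b = 2mn, c = m² + n²
m = 76, n = 75
a = 76² - 75² = 5776 - 5625 = 151
b = 2 × 76 × 75 = 11400
c = 76² + 75² = 5776 + 5625 = 11401
Verification: 151² + 11400² = 22801 + 129960000 = 129982801 = 11401² ✓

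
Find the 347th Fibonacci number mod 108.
17

Matrix identity: Q^n = [[F_(n+1), F_n], [F_n, F_(n-1)]] with Q = [[1,1],[1,0]].
n = 347 = 101011011₂. Square-and-multiply, entries mod 108:
Q^1 = [[1,1],[1,0]]
Q^2 = (Q^1)² = [[2,1],[1,1]]
Q^5 = (Q^2)²·Q = [[8,5],[5,3]]
Q^10 = (Q^5)² = [[89,55],[55,34]]
Q^21 = (Q^10)²·Q = [[107,38],[38,69]]
Q^43 = (Q^21)²·Q = [[33,41],[41,100]]
Q^86 = (Q^43)² = [[70,53],[53,17]]
Q^173 = (Q^86)²·Q = [[8,41],[41,75]]
Q^347 = (Q^173)²·Q = [[72,17],[17,55]]
F_347 mod 108 = Q^347[0][1] = 17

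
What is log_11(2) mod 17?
2

Baby-step giant-step with step n = ⌈√17⌉ = 5.
Baby steps 11^j mod 17 (j:value) for j=0..4: 0:1, 1:11, 2:2, 3:5, 4:4.
h = 2 is already in the table at j=2, so x = 2.
Check: 11^2 ≡ 2 (mod 17).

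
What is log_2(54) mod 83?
53

Baby-step giant-step with step n = ⌈√83⌉ = 10.
Baby steps 2^j mod 83 (j:value) for j=0..9: 0:1, 1:2, 2:4, 3:8, 4:16, 5:32, 6:64, 7:45, 8:7, 9:14.
Giant-step multiplier: 2^(-10) ≡ 2^(82-10) = 2^72 ≡ 3 (mod 83).
Giant steps γ_i = 54·3^i mod 83: γ_0=54, γ_1=79, γ_2=71, γ_3=47, γ_4=58, γ_5=8 (in table at j=3).
x = i·n + j = 5·10 + 3 = 53.
Check: 2^53 ≡ 54 (mod 83).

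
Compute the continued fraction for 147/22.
[6; 1, 2, 7]

Euclidean algorithm steps:
147 = 6 × 22 + 15
22 = 1 × 15 + 7
15 = 2 × 7 + 1
7 = 7 × 1 + 0
Continued fraction: [6; 1, 2, 7]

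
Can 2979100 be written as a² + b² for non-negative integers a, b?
Not possible

Factorization: 2979100 = 2^2 × 5^2 × 31^3
By Fermat: n is sum of two squares iff every prime p ≡ 3 (mod 4) appears to even power.
Prime(s) ≡ 3 (mod 4) with odd exponent: [(31, 3)]
Therefore 2979100 cannot be expressed as a² + b².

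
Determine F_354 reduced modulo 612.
604

Matrix identity: Q^n = [[F_(n+1), F_n], [F_n, F_(n-1)]] with Q = [[1,1],[1,0]].
n = 354 = 101100010₂. Square-and-multiply, entries mod 612:
Q^1 = [[1,1],[1,0]]
Q^2 = (Q^1)² = [[2,1],[1,1]]
Q^5 = (Q^2)²·Q = [[8,5],[5,3]]
Q^11 = (Q^5)²·Q = [[144,89],[89,55]]
Q^22 = (Q^11)² = [[505,575],[575,542]]
Q^44 = (Q^22)² = [[578,429],[429,149]]
Q^88 = (Q^44)² = [[373,375],[375,610]]
Q^177 = (Q^88)²·Q = [[271,70],[70,201]]
Q^354 = (Q^177)² = [[5,604],[604,13]]
F_354 mod 612 = Q^354[0][1] = 604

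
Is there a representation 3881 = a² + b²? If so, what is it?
20² + 59² (a=20, b=59)

Factorization: 3881 = 3881
By Fermat: n is sum of two squares iff every prime p ≡ 3 (mod 4) appears to even power.
All primes ≡ 3 (mod 4) appear to even power.
Search a = 0, 1, 2, … for 3881 - a² a perfect square: first hit at a = 20: 3881 - 400 = 3481 = 59².
3881 = 20² + 59² = 400 + 3481 ✓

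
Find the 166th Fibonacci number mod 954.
845

Matrix identity: Q^n = [[F_(n+1), F_n], [F_n, F_(n-1)]] with Q = [[1,1],[1,0]].
n = 166 = 10100110₂. Square-and-multiply, entries mod 954:
Q^1 = [[1,1],[1,0]]
Q^2 = (Q^1)² = [[2,1],[1,1]]
Q^5 = (Q^2)²·Q = [[8,5],[5,3]]
Q^10 = (Q^5)² = [[89,55],[55,34]]
Q^20 = (Q^10)² = [[452,87],[87,365]]
Q^41 = (Q^20)²·Q = [[568,85],[85,483]]
Q^83 = (Q^41)²·Q = [[378,719],[719,613]]
Q^166 = (Q^83)² = [[631,845],[845,740]]
F_166 mod 954 = Q^166[0][1] = 845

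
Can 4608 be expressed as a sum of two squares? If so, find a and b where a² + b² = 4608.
48² + 48² (a=48, b=48)

Factorization: 4608 = 2^9 × 3^2
By Fermat: n is sum of two squares iff every prime p ≡ 3 (mod 4) appears to even power.
All primes ≡ 3 (mod 4) appear to even power.
Search a = 0, 1, 2, … for 4608 - a² a perfect square: first hit at a = 48: 4608 - 2304 = 2304 = 48².
4608 = 48² + 48² = 2304 + 2304 ✓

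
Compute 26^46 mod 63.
37

Repeated squaring. Binary of 46 = 101110.
26^1 ≡ 26 (mod 63); 26^2 ≡ 46 (mod 63); 26^4 ≡ 37 (mod 63); 26^8 ≡ 46 (mod 63); 26^16 ≡ 37 (mod 63); 26^32 ≡ 46 (mod 63)
26^46 = 26^2 × 26^4 × 26^8 × 26^32 ≡ 37 (mod 63)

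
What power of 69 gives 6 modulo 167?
48

Baby-step giant-step with step n = ⌈√167⌉ = 13.
Baby steps 69^j mod 167 (j:value) for j=0..12: 0:1, 1:69, 2:85, 3:20, 4:44, 5:30, 6:66, 7:45, 8:99, 9:151, 10:65, 11:143, 12:14.
Giant-step multiplier: 69^(-13) ≡ 69^(166-13) = 69^153 ≡ 51 (mod 167).
Giant steps γ_i = 6·51^i mod 167: γ_0=6, γ_1=139, γ_2=75, γ_3=151 (in table at j=9).
x = i·n + j = 3·13 + 9 = 48.
Check: 69^48 ≡ 6 (mod 167).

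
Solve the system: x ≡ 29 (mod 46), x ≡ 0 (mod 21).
903

Using Chinese Remainder Theorem:
M = 46 × 21 = 966
M1 = 21, M2 = 46
y1 = 21^(-1) mod 46 = 11
y2 = 46^(-1) mod 21 = 16
x = (29×21×11 + 0×46×16) mod 966 = 903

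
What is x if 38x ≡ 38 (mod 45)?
x ≡ 1 (mod 45)

gcd(38, 45) = 1, which divides 38, so solutions exist.
Find 38^(-1) mod 45 by the extended Euclidean algorithm:
45 = 1 × 38 + 7  ⟹  7 = (1)·45 + (-1)·38
38 = 5 × 7 + 3  ⟹  3 = (-5)·45 + (6)·38
7 = 2 × 3 + 1  ⟹  1 = (11)·45 + (-13)·38
So (-13)·38 ≡ 1 (mod 45), i.e. 38^(-1) ≡ -13 ≡ 32 (mod 45).
x ≡ 32 × 38 = 1216 ≡ 1 (mod 45).
Check: 38 × 1 = 38 ≡ 38 (mod 45).
Unique solution: x ≡ 1 (mod 45)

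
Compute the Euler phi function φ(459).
288

459 = 3^3 × 17
φ(n) = n × ∏(1 - 1/p) for each prime p dividing n
φ(459) = 459 × (1 - 1/3) × (1 - 1/17) = 288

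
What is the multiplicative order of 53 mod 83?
82

83 is prime, so ord(53) divides φ(83) = 82.
Divisors of 82: 1, 2, 41, 82.
Repeated squaring: 53^1 ≡ 53, 53^2 ≡ 70, 53^4 ≡ 3, 53^8 ≡ 9, 53^16 ≡ 81, 53^32 ≡ 4, 53^64 ≡ 16 (mod 83).
Test 53^d mod 83 for each divisor d in increasing order:
53^1 ≡ 53
53^2 ≡ 70
53^41 = 53^32·53^8·53^1 ≡ 82
53^82 = 53^64·53^16·53^2 ≡ 1  ← first divisor giving 1
The order is 82.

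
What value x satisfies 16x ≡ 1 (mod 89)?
39

gcd(16, 89) = 1, so the inverse exists.
Extended Euclidean algorithm on (89, 16):
89 = 5 × 16 + 9  ⟹  9 = (1)·89 + (-5)·16
16 = 1 × 9 + 7  ⟹  7 = (-1)·89 + (6)·16
9 = 1 × 7 + 2  ⟹  2 = (2)·89 + (-11)·16
7 = 3 × 2 + 1  ⟹  1 = (-7)·89 + (39)·16
So (39)·16 ≡ 1 (mod 89), i.e. 16^(-1) ≡ 39 (mod 89).
Check: 16 × 39 = 624 ≡ 1 (mod 89)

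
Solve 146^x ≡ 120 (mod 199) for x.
95

Baby-step giant-step with step n = ⌈√199⌉ = 15.
Baby steps 146^j mod 199 (j:value) for j=0..14: 0:1, 1:146, 2:23, 3:174, 4:131, 5:22, 6:28, 7:108, 8:47, 9:96, 10:86, 11:19, 12:187, 13:39, 14:122.
Giant-step multiplier: 146^(-15) ≡ 146^(198-15) = 146^183 ≡ 67 (mod 199).
Giant steps γ_i = 120·67^i mod 199: γ_0=120, γ_1=80, γ_2=186, γ_3=124, γ_4=149, γ_5=33, γ_6=22 (in table at j=5).
x = i·n + j = 6·15 + 5 = 95.
Check: 146^95 ≡ 120 (mod 199).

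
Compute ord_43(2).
14

43 is prime, so ord(2) divides φ(43) = 42.
Divisors of 42: 1, 2, 3, 6, 7, 14, 21, 42.
Repeated squaring: 2^1 ≡ 2, 2^2 ≡ 4, 2^4 ≡ 16, 2^8 ≡ 41, 2^16 ≡ 4, 2^32 ≡ 16 (mod 43).
Test 2^d mod 43 for each divisor d in increasing order:
2^1 ≡ 2
2^2 ≡ 4
2^3 = 2^2·2^1 ≡ 8
2^6 = 2^4·2^2 ≡ 21
2^7 = 2^4·2^2·2^1 ≡ 42
2^14 = 2^8·2^4·2^2 ≡ 1  ← first divisor giving 1
The order is 14.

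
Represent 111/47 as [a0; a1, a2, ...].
[2; 2, 1, 3, 4]

Euclidean algorithm steps:
111 = 2 × 47 + 17
47 = 2 × 17 + 13
17 = 1 × 13 + 4
13 = 3 × 4 + 1
4 = 4 × 1 + 0
Continued fraction: [2; 2, 1, 3, 4]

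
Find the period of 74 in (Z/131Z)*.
65

131 is prime, so ord(74) divides φ(131) = 130.
Divisors of 130: 1, 2, 5, 10, 13, 26, 65, 130.
Repeated squaring: 74^1 ≡ 74, 74^2 ≡ 105, 74^4 ≡ 21, 74^8 ≡ 48, 74^16 ≡ 77, 74^32 ≡ 34, 74^64 ≡ 108, 74^128 ≡ 5 (mod 131).
Test 74^d mod 131 for each divisor d in increasing order:
74^1 ≡ 74
74^2 ≡ 105
74^5 = 74^4·74^1 ≡ 113
74^10 = 74^8·74^2 ≡ 62
74^13 = 74^8·74^4·74^1 ≡ 53
74^26 = 74^16·74^8·74^2 ≡ 58
74^65 = 74^64·74^1 ≡ 1  ← first divisor giving 1
The order is 65.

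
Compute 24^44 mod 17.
13

Repeated squaring. Binary of 44 = 101100.
24^1 ≡ 7 (mod 17); 24^2 ≡ 15 (mod 17); 24^4 ≡ 4 (mod 17); 24^8 ≡ 16 (mod 17); 24^16 ≡ 1 (mod 17); 24^32 ≡ 1 (mod 17)
24^44 = 24^4 × 24^8 × 24^32 ≡ 13 (mod 17)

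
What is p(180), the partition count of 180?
684957390936

p(n) counts ways to write n as a sum of positive integers (order ignored).
Euler's pentagonal recurrence: p(k) = p(k-1) + p(k-2) - p(k-5) - p(k-7) + p(k-12) + p(k-15) - ... (offsets j(3j∓1)/2, signs ++--, p(0)=1, p(<0)=0).
DP table for k = 0..179: p(0)=1, p(1)=1, p(2)=2, p(3)=3, p(4)=5, p(5)=7, p(6)=11, p(7)=15, p(8)=22, p(9)=30, p(10)=42, p(11)=56, p(12)=77, p(13)=101, p(14)=135, p(15)=176, p(16)=231, p(17)=297, p(18)=385, p(19)=490, p(20)=627, p(21)=792, p(22)=1002, p(23)=1255, p(24)=1575, p(25)=1958, p(26)=2436, p(27)=3010, p(28)=3718, p(29)=4565, p(30)=5604, p(31)=6842, p(32)=8349, p(33)=10143, p(34)=12310, p(35)=14883, p(36)=17977, p(37)=21637, p(38)=26015, p(39)=31185, p(40)=37338, p(41)=44583, p(42)=53174, p(43)=63261, p(44)=75175, p(45)=89134, p(46)=105558, p(47)=124754, p(48)=147273, p(49)=173525, p(50)=204226, p(51)=239943, p(52)=281589, p(53)=329931, p(54)=386155, p(55)=451276, p(56)=526823, p(57)=614154, p(58)=715220, p(59)=831820, p(60)=966467, p(61)=1121505, p(62)=1300156, p(63)=1505499, p(64)=1741630, p(65)=2012558, p(66)=2323520, p(67)=2679689, p(68)=3087735, p(69)=3554345, p(70)=4087968, p(71)=4697205, p(72)=5392783, p(73)=6185689, p(74)=7089500, p(75)=8118264, p(76)=9289091, p(77)=10619863, p(78)=12132164, p(79)=13848650, p(80)=15796476, p(81)=18004327, p(82)=20506255, p(83)=23338469, p(84)=26543660, p(85)=30167357, p(86)=34262962, p(87)=38887673, p(88)=44108109, p(89)=49995925, p(90)=56634173, p(91)=64112359, p(92)=72533807, p(93)=82010177, p(94)=92669720, p(95)=104651419, p(96)=118114304, p(97)=133230930, p(98)=150198136, p(99)=169229875, p(100)=190569292, p(101)=214481126, p(102)=241265379, p(103)=271248950, p(104)=304801365, p(105)=342325709, p(106)=384276336, p(107)=431149389, p(108)=483502844, p(109)=541946240, p(110)=607163746, p(111)=679903203, p(112)=761002156, p(113)=851376628, p(114)=952050665, p(115)=1064144451, p(116)=1188908248, p(117)=1327710076, p(118)=1482074143, p(119)=1653668665, p(120)=1844349560, p(121)=2056148051, p(122)=2291320912, p(123)=2552338241, p(124)=2841940500, p(125)=3163127352, p(126)=3519222692, p(127)=3913864295, p(128)=4351078600, p(129)=4835271870, p(130)=5371315400, p(131)=5964539504, p(132)=6620830889, p(133)=7346629512, p(134)=8149040695, p(135)=9035836076, p(136)=10015581680, p(137)=11097645016, p(138)=12292341831, p(139)=13610949895, p(140)=15065878135, p(141)=16670689208, p(142)=18440293320, p(143)=20390982757, p(144)=22540654445, p(145)=24908858009, p(146)=27517052599, p(147)=30388671978, p(148)=33549419497, p(149)=37027355200, p(150)=40853235313, p(151)=45060624582, p(152)=49686288421, p(153)=54770336324, p(154)=60356673280, p(155)=66493182097, p(156)=73232243759, p(157)=80630964769, p(158)=88751778802, p(159)=97662728555, p(160)=107438159466, p(161)=118159068427, p(162)=129913904637, p(163)=142798995930, p(164)=156919475295, p(165)=172389800255, p(166)=189334822579, p(167)=207890420102, p(168)=228204732751, p(169)=250438925115, p(170)=274768617130, p(171)=301384802048, p(172)=330495499613, p(173)=362326859895, p(174)=397125074750, p(175)=435157697830, p(176)=476715857290, p(177)=522115831195, p(178)=571701605655, p(179)=625846753120.
Final step: p(180) = p(179) + p(178) - p(175) - p(173) + p(168) + p(165) - p(158) - p(154) + p(145) + p(140) - p(129) - p(123) + p(110) + p(103) - p(88) - p(80) + p(63) + p(54) - p(35) - p(25) + p(4)
= 625846753120 + 571701605655 - 435157697830 - 362326859895 + 228204732751 + 172389800255 - 88751778802 - 60356673280 + 24908858009 + 15065878135 - 4835271870 - 2552338241 + 607163746 + 271248950 - 44108109 - 15796476 + 1505499 + 386155 - 14883 - 1958 + 5
= 684957390936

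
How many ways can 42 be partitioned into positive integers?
53174

p(n) counts ways to write n as a sum of positive integers (order ignored).
Euler's pentagonal recurrence: p(k) = p(k-1) + p(k-2) - p(k-5) - p(k-7) + p(k-12) + p(k-15) - ... (offsets j(3j∓1)/2, signs ++--, p(0)=1, p(<0)=0).
DP table for k = 0..41: p(0)=1, p(1)=1, p(2)=2, p(3)=3, p(4)=5, p(5)=7, p(6)=11, p(7)=15, p(8)=22, p(9)=30, p(10)=42, p(11)=56, p(12)=77, p(13)=101, p(14)=135, p(15)=176, p(16)=231, p(17)=297, p(18)=385, p(19)=490, p(20)=627, p(21)=792, p(22)=1002, p(23)=1255, p(24)=1575, p(25)=1958, p(26)=2436, p(27)=3010, p(28)=3718, p(29)=4565, p(30)=5604, p(31)=6842, p(32)=8349, p(33)=10143, p(34)=12310, p(35)=14883, p(36)=17977, p(37)=21637, p(38)=26015, p(39)=31185, p(40)=37338, p(41)=44583.
Final step: p(42) = p(41) + p(40) - p(37) - p(35) + p(30) + p(27) - p(20) - p(16) + p(7) + p(2)
= 44583 + 37338 - 21637 - 14883 + 5604 + 3010 - 627 - 231 + 15 + 2
= 53174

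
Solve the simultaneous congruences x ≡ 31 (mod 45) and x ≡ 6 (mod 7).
76

Using Chinese Remainder Theorem:
M = 45 × 7 = 315
M1 = 7, M2 = 45
y1 = 7^(-1) mod 45 = 13
y2 = 45^(-1) mod 7 = 5
x = (31×7×13 + 6×45×5) mod 315 = 76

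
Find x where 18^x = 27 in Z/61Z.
6

Baby-step giant-step with step n = ⌈√61⌉ = 8.
Baby steps 18^j mod 61 (j:value) for j=0..7: 0:1, 1:18, 2:19, 3:37, 4:56, 5:32, 6:27, 7:59.
h = 27 is already in the table at j=6, so x = 6.
Check: 18^6 ≡ 27 (mod 61).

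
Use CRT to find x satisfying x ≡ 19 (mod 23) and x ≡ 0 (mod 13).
65

Using Chinese Remainder Theorem:
M = 23 × 13 = 299
M1 = 13, M2 = 23
y1 = 13^(-1) mod 23 = 16
y2 = 23^(-1) mod 13 = 4
x = (19×13×16 + 0×23×4) mod 299 = 65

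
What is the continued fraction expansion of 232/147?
[1; 1, 1, 2, 1, 2, 3, 2]

Euclidean algorithm steps:
232 = 1 × 147 + 85
147 = 1 × 85 + 62
85 = 1 × 62 + 23
62 = 2 × 23 + 16
23 = 1 × 16 + 7
16 = 2 × 7 + 2
7 = 3 × 2 + 1
2 = 2 × 1 + 0
Continued fraction: [1; 1, 1, 2, 1, 2, 3, 2]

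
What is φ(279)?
180

279 = 3^2 × 31
φ(n) = n × ∏(1 - 1/p) for each prime p dividing n
φ(279) = 279 × (1 - 1/3) × (1 - 1/31) = 180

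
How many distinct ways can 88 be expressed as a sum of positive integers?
44108109

p(n) counts ways to write n as a sum of positive integers (order ignored).
Euler's pentagonal recurrence: p(k) = p(k-1) + p(k-2) - p(k-5) - p(k-7) + p(k-12) + p(k-15) - ... (offsets j(3j∓1)/2, signs ++--, p(0)=1, p(<0)=0).
DP table for k = 0..87: p(0)=1, p(1)=1, p(2)=2, p(3)=3, p(4)=5, p(5)=7, p(6)=11, p(7)=15, p(8)=22, p(9)=30, p(10)=42, p(11)=56, p(12)=77, p(13)=101, p(14)=135, p(15)=176, p(16)=231, p(17)=297, p(18)=385, p(19)=490, p(20)=627, p(21)=792, p(22)=1002, p(23)=1255, p(24)=1575, p(25)=1958, p(26)=2436, p(27)=3010, p(28)=3718, p(29)=4565, p(30)=5604, p(31)=6842, p(32)=8349, p(33)=10143, p(34)=12310, p(35)=14883, p(36)=17977, p(37)=21637, p(38)=26015, p(39)=31185, p(40)=37338, p(41)=44583, p(42)=53174, p(43)=63261, p(44)=75175, p(45)=89134, p(46)=105558, p(47)=124754, p(48)=147273, p(49)=173525, p(50)=204226, p(51)=239943, p(52)=281589, p(53)=329931, p(54)=386155, p(55)=451276, p(56)=526823, p(57)=614154, p(58)=715220, p(59)=831820, p(60)=966467, p(61)=1121505, p(62)=1300156, p(63)=1505499, p(64)=1741630, p(65)=2012558, p(66)=2323520, p(67)=2679689, p(68)=3087735, p(69)=3554345, p(70)=4087968, p(71)=4697205, p(72)=5392783, p(73)=6185689, p(74)=7089500, p(75)=8118264, p(76)=9289091, p(77)=10619863, p(78)=12132164, p(79)=13848650, p(80)=15796476, p(81)=18004327, p(82)=20506255, p(83)=23338469, p(84)=26543660, p(85)=30167357, p(86)=34262962, p(87)=38887673.
Final step: p(88) = p(87) + p(86) - p(83) - p(81) + p(76) + p(73) - p(66) - p(62) + p(53) + p(48) - p(37) - p(31) + p(18) + p(11)
= 38887673 + 34262962 - 23338469 - 18004327 + 9289091 + 6185689 - 2323520 - 1300156 + 329931 + 147273 - 21637 - 6842 + 385 + 56
= 44108109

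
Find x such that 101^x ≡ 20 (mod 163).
131

Baby-step giant-step with step n = ⌈√163⌉ = 13.
Baby steps 101^j mod 163 (j:value) for j=0..12: 0:1, 1:101, 2:95, 3:141, 4:60, 5:29, 6:158, 7:147, 8:14, 9:110, 10:26, 11:18, 12:25.
Giant-step multiplier: 101^(-13) ≡ 101^(162-13) = 101^149 ≡ 108 (mod 163).
Giant steps γ_i = 20·108^i mod 163: γ_0=20, γ_1=41, γ_2=27, γ_3=145, γ_4=12, γ_5=155, γ_6=114, γ_7=87, γ_8=105, γ_9=93, γ_10=101 (in table at j=1).
x = i·n + j = 10·13 + 1 = 131.
Check: 101^131 ≡ 20 (mod 163).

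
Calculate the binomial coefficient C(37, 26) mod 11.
3

Using Lucas' theorem:
Write n=37 and k=26 in base 11:
n in base 11: [3, 4]
k in base 11: [2, 4]
C(37,26) mod 11 = ∏ C(n_i, k_i) mod 11
Digit binomials (mod 11): C(3,2) = 3; C(4,4) = 1
Product: 3 × 1 = 3 ≡ 3 (mod 11)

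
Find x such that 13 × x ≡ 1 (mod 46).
39

gcd(13, 46) = 1, so the inverse exists.
Extended Euclidean algorithm on (46, 13):
46 = 3 × 13 + 7  ⟹  7 = (1)·46 + (-3)·13
13 = 1 × 7 + 6  ⟹  6 = (-1)·46 + (4)·13
7 = 1 × 6 + 1  ⟹  1 = (2)·46 + (-7)·13
So (-7)·13 ≡ 1 (mod 46), i.e. 13^(-1) ≡ -7 ≡ 39 (mod 46).
Check: 13 × 39 = 507 ≡ 1 (mod 46)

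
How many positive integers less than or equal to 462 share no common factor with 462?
120

462 = 2 × 3 × 7 × 11
φ(n) = n × ∏(1 - 1/p) for each prime p dividing n
φ(462) = 462 × (1 - 1/2) × (1 - 1/3) × (1 - 1/7) × (1 - 1/11) = 120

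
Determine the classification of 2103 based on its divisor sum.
deficient

Proper divisors of 2103: sum = 1 + 3 + 701 = 705
Since 705 < 2103, 2103 is deficient.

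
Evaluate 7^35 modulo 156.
67

Repeated squaring. Binary of 35 = 100011.
7^1 ≡ 7 (mod 156); 7^2 ≡ 49 (mod 156); 7^4 ≡ 61 (mod 156); 7^8 ≡ 133 (mod 156); 7^16 ≡ 61 (mod 156); 7^32 ≡ 133 (mod 156)
7^35 = 7^1 × 7^2 × 7^32 ≡ 67 (mod 156)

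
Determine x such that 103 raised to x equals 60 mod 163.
82

Baby-step giant-step with step n = ⌈√163⌉ = 13.
Baby steps 103^j mod 163 (j:value) for j=0..12: 0:1, 1:103, 2:14, 3:138, 4:33, 5:139, 6:136, 7:153, 8:111, 9:23, 10:87, 11:159, 12:77.
Giant-step multiplier: 103^(-13) ≡ 103^(162-13) = 103^149 ≡ 32 (mod 163).
Giant steps γ_i = 60·32^i mod 163: γ_0=60, γ_1=127, γ_2=152, γ_3=137, γ_4=146, γ_5=108, γ_6=33 (in table at j=4).
x = i·n + j = 6·13 + 4 = 82.
Check: 103^82 ≡ 60 (mod 163).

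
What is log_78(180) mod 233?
153

Baby-step giant-step with step n = ⌈√233⌉ = 16.
Baby steps 78^j mod 233 (j:value) for j=0..15: 0:1, 1:78, 2:26, 3:164, 4:210, 5:70, 6:101, 7:189, 8:63, 9:21, 10:7, 11:80, 12:182, 13:216, 14:72, 15:24.
Giant-step multiplier: 78^(-16) ≡ 78^(232-16) = 78^216 ≡ 204 (mod 233).
Giant steps γ_i = 180·204^i mod 233: γ_0=180, γ_1=139, γ_2=163, γ_3=166, γ_4=79, γ_5=39, γ_6=34, γ_7=179, γ_8=168, γ_9=21 (in table at j=9).
x = i·n + j = 9·16 + 9 = 153.
Check: 78^153 ≡ 180 (mod 233).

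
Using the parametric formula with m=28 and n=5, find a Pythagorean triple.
(759, 280, 809)

Euclid's formula: a = m² - n², b = 2mn, c = m² + n²
m = 28, n = 5
a = 28² - 5² = 784 - 25 = 759
b = 2 × 28 × 5 = 280
c = 28² + 5² = 784 + 25 = 809
Verification: 759² + 280² = 576081 + 78400 = 654481 = 809² ✓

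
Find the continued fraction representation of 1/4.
[0; 4]

Euclidean algorithm steps:
1 = 0 × 4 + 1
4 = 4 × 1 + 0
Continued fraction: [0; 4]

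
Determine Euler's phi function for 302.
150

302 = 2 × 151
φ(n) = n × ∏(1 - 1/p) for each prime p dividing n
φ(302) = 302 × (1 - 1/2) × (1 - 1/151) = 150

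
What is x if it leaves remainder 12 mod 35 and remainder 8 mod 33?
1097

Using Chinese Remainder Theorem:
M = 35 × 33 = 1155
M1 = 33, M2 = 35
y1 = 33^(-1) mod 35 = 17
y2 = 35^(-1) mod 33 = 17
x = (12×33×17 + 8×35×17) mod 1155 = 1097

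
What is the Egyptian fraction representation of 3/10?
1/4 + 1/20

Greedy algorithm:
3/10: ceiling(10/3) = 4, use 1/4
1/20: ceiling(20/1) = 20, use 1/20
Result: 3/10 = 1/4 + 1/20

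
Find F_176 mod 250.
157

Matrix identity: Q^n = [[F_(n+1), F_n], [F_n, F_(n-1)]] with Q = [[1,1],[1,0]].
n = 176 = 10110000₂. Square-and-multiply, entries mod 250:
Q^1 = [[1,1],[1,0]]
Q^2 = (Q^1)² = [[2,1],[1,1]]
Q^5 = (Q^2)²·Q = [[8,5],[5,3]]
Q^11 = (Q^5)²·Q = [[144,89],[89,55]]
Q^22 = (Q^11)² = [[157,211],[211,196]]
Q^44 = (Q^22)² = [[170,233],[233,187]]
Q^88 = (Q^44)² = [[189,181],[181,8]]
Q^176 = (Q^88)² = [[232,157],[157,75]]
F_176 mod 250 = Q^176[0][1] = 157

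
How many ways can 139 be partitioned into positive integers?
13610949895

p(n) counts ways to write n as a sum of positive integers (order ignored).
Euler's pentagonal recurrence: p(k) = p(k-1) + p(k-2) - p(k-5) - p(k-7) + p(k-12) + p(k-15) - ... (offsets j(3j∓1)/2, signs ++--, p(0)=1, p(<0)=0).
DP table for k = 0..138: p(0)=1, p(1)=1, p(2)=2, p(3)=3, p(4)=5, p(5)=7, p(6)=11, p(7)=15, p(8)=22, p(9)=30, p(10)=42, p(11)=56, p(12)=77, p(13)=101, p(14)=135, p(15)=176, p(16)=231, p(17)=297, p(18)=385, p(19)=490, p(20)=627, p(21)=792, p(22)=1002, p(23)=1255, p(24)=1575, p(25)=1958, p(26)=2436, p(27)=3010, p(28)=3718, p(29)=4565, p(30)=5604, p(31)=6842, p(32)=8349, p(33)=10143, p(34)=12310, p(35)=14883, p(36)=17977, p(37)=21637, p(38)=26015, p(39)=31185, p(40)=37338, p(41)=44583, p(42)=53174, p(43)=63261, p(44)=75175, p(45)=89134, p(46)=105558, p(47)=124754, p(48)=147273, p(49)=173525, p(50)=204226, p(51)=239943, p(52)=281589, p(53)=329931, p(54)=386155, p(55)=451276, p(56)=526823, p(57)=614154, p(58)=715220, p(59)=831820, p(60)=966467, p(61)=1121505, p(62)=1300156, p(63)=1505499, p(64)=1741630, p(65)=2012558, p(66)=2323520, p(67)=2679689, p(68)=3087735, p(69)=3554345, p(70)=4087968, p(71)=4697205, p(72)=5392783, p(73)=6185689, p(74)=7089500, p(75)=8118264, p(76)=9289091, p(77)=10619863, p(78)=12132164, p(79)=13848650, p(80)=15796476, p(81)=18004327, p(82)=20506255, p(83)=23338469, p(84)=26543660, p(85)=30167357, p(86)=34262962, p(87)=38887673, p(88)=44108109, p(89)=49995925, p(90)=56634173, p(91)=64112359, p(92)=72533807, p(93)=82010177, p(94)=92669720, p(95)=104651419, p(96)=118114304, p(97)=133230930, p(98)=150198136, p(99)=169229875, p(100)=190569292, p(101)=214481126, p(102)=241265379, p(103)=271248950, p(104)=304801365, p(105)=342325709, p(106)=384276336, p(107)=431149389, p(108)=483502844, p(109)=541946240, p(110)=607163746, p(111)=679903203, p(112)=761002156, p(113)=851376628, p(114)=952050665, p(115)=1064144451, p(116)=1188908248, p(117)=1327710076, p(118)=1482074143, p(119)=1653668665, p(120)=1844349560, p(121)=2056148051, p(122)=2291320912, p(123)=2552338241, p(124)=2841940500, p(125)=3163127352, p(126)=3519222692, p(127)=3913864295, p(128)=4351078600, p(129)=4835271870, p(130)=5371315400, p(131)=5964539504, p(132)=6620830889, p(133)=7346629512, p(134)=8149040695, p(135)=9035836076, p(136)=10015581680, p(137)=11097645016, p(138)=12292341831.
Final step: p(139) = p(138) + p(137) - p(134) - p(132) + p(127) + p(124) - p(117) - p(113) + p(104) + p(99) - p(88) - p(82) + p(69) + p(62) - p(47) - p(39) + p(22) + p(13)
= 12292341831 + 11097645016 - 8149040695 - 6620830889 + 3913864295 + 2841940500 - 1327710076 - 851376628 + 304801365 + 169229875 - 44108109 - 20506255 + 3554345 + 1300156 - 124754 - 31185 + 1002 + 101
= 13610949895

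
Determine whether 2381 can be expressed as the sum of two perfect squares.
34² + 35² (a=34, b=35)

Factorization: 2381 = 2381
By Fermat: n is sum of two squares iff every prime p ≡ 3 (mod 4) appears to even power.
All primes ≡ 3 (mod 4) appear to even power.
Search a = 0, 1, 2, … for 2381 - a² a perfect square: first hit at a = 34: 2381 - 1156 = 1225 = 35².
2381 = 34² + 35² = 1156 + 1225 ✓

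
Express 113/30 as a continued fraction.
[3; 1, 3, 3, 2]

Euclidean algorithm steps:
113 = 3 × 30 + 23
30 = 1 × 23 + 7
23 = 3 × 7 + 2
7 = 3 × 2 + 1
2 = 2 × 1 + 0
Continued fraction: [3; 1, 3, 3, 2]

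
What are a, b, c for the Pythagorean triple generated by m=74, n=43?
(3627, 6364, 7325)

Euclid's formula: a = m² - n², b = 2mn, c = m² + n²
m = 74, n = 43
a = 74² - 43² = 5476 - 1849 = 3627
b = 2 × 74 × 43 = 6364
c = 74² + 43² = 5476 + 1849 = 7325
Verification: 3627² + 6364² = 13155129 + 40500496 = 53655625 = 7325² ✓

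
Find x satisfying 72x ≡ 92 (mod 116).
x ≡ 19 (mod 29)

gcd(72, 116) = 4, which divides 92, so solutions exist.
Divide through by 4: 18x ≡ 23 (mod 29).
Find 18^(-1) mod 29 by the extended Euclidean algorithm:
29 = 1 × 18 + 11  ⟹  11 = (1)·29 + (-1)·18
18 = 1 × 11 + 7  ⟹  7 = (-1)·29 + (2)·18
11 = 1 × 7 + 4  ⟹  4 = (2)·29 + (-3)·18
7 = 1 × 4 + 3  ⟹  3 = (-3)·29 + (5)·18
4 = 1 × 3 + 1  ⟹  1 = (5)·29 + (-8)·18
So (-8)·18 ≡ 1 (mod 29), i.e. 18^(-1) ≡ -8 ≡ 21 (mod 29).
x ≡ 21 × 23 = 483 ≡ 19 (mod 29).
Check: 72 × 19 = 1368 ≡ 92 (mod 116).
x ≡ 19 (mod 29), giving 4 solutions mod 116.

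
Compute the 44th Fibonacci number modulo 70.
53

Matrix identity: Q^n = [[F_(n+1), F_n], [F_n, F_(n-1)]] with Q = [[1,1],[1,0]].
n = 44 = 101100₂. Square-and-multiply, entries mod 70:
Q^1 = [[1,1],[1,0]]
Q^2 = (Q^1)² = [[2,1],[1,1]]
Q^5 = (Q^2)²·Q = [[8,5],[5,3]]
Q^11 = (Q^5)²·Q = [[4,19],[19,55]]
Q^22 = (Q^11)² = [[27,1],[1,26]]
Q^44 = (Q^22)² = [[30,53],[53,47]]
F_44 mod 70 = Q^44[0][1] = 53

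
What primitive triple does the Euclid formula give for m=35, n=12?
(1081, 840, 1369)

Euclid's formula: a = m² - n², b = 2mn, c = m² + n²
m = 35, n = 12
a = 35² - 12² = 1225 - 144 = 1081
b = 2 × 35 × 12 = 840
c = 35² + 12² = 1225 + 144 = 1369
Verification: 1081² + 840² = 1168561 + 705600 = 1874161 = 1369² ✓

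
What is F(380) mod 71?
62

Matrix identity: Q^n = [[F_(n+1), F_n], [F_n, F_(n-1)]] with Q = [[1,1],[1,0]].
n = 380 = 101111100₂. Square-and-multiply, entries mod 71:
Q^1 = [[1,1],[1,0]]
Q^2 = (Q^1)² = [[2,1],[1,1]]
Q^5 = (Q^2)²·Q = [[8,5],[5,3]]
Q^11 = (Q^5)²·Q = [[2,18],[18,55]]
Q^23 = (Q^11)²·Q = [[5,44],[44,32]]
Q^47 = (Q^23)²·Q = [[39,44],[44,66]]
Q^95 = (Q^47)²·Q = [[54,49],[49,5]]
Q^190 = (Q^95)² = [[63,51],[51,12]]
Q^380 = (Q^190)² = [[38,62],[62,47]]
F_380 mod 71 = Q^380[0][1] = 62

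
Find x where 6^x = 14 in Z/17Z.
7

Baby-step giant-step with step n = ⌈√17⌉ = 5.
Baby steps 6^j mod 17 (j:value) for j=0..4: 0:1, 1:6, 2:2, 3:12, 4:4.
Giant-step multiplier: 6^(-5) ≡ 6^(16-5) = 6^11 ≡ 5 (mod 17).
Giant steps γ_i = 14·5^i mod 17: γ_0=14, γ_1=2 (in table at j=2).
x = i·n + j = 1·5 + 2 = 7.
Check: 6^7 ≡ 14 (mod 17).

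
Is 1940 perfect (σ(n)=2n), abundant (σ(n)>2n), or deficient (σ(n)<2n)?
abundant

Proper divisors of 1940: sum = 1 + 2 + 4 + 5 + 10 + 20 + 97 + 194 + 388 + 485 + 970 = 2176
Since 2176 > 1940, 1940 is abundant.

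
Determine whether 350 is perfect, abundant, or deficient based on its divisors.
abundant

Proper divisors of 350: sum = 1 + 2 + 5 + 7 + 10 + 14 + 25 + 35 + 50 + 70 + 175 = 394
Since 394 > 350, 350 is abundant.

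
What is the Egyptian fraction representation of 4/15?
1/4 + 1/60

Greedy algorithm:
4/15: ceiling(15/4) = 4, use 1/4
1/60: ceiling(60/1) = 60, use 1/60
Result: 4/15 = 1/4 + 1/60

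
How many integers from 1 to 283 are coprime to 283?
282

283 = 283
φ(n) = n × ∏(1 - 1/p) for each prime p dividing n
φ(283) = 283 × (1 - 1/283) = 282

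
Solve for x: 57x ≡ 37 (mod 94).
x ≡ 93 (mod 94)

gcd(57, 94) = 1, which divides 37, so solutions exist.
Find 57^(-1) mod 94 by the extended Euclidean algorithm:
94 = 1 × 57 + 37  ⟹  37 = (1)·94 + (-1)·57
57 = 1 × 37 + 20  ⟹  20 = (-1)·94 + (2)·57
37 = 1 × 20 + 17  ⟹  17 = (2)·94 + (-3)·57
20 = 1 × 17 + 3  ⟹  3 = (-3)·94 + (5)·57
17 = 5 × 3 + 2  ⟹  2 = (17)·94 + (-28)·57
3 = 1 × 2 + 1  ⟹  1 = (-20)·94 + (33)·57
So (33)·57 ≡ 1 (mod 94), i.e. 57^(-1) ≡ 33 (mod 94).
x ≡ 33 × 37 = 1221 ≡ 93 (mod 94).
Check: 57 × 93 = 5301 ≡ 37 (mod 94).
Unique solution: x ≡ 93 (mod 94)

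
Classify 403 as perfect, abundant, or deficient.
deficient

Proper divisors of 403: sum = 1 + 13 + 31 = 45
Since 45 < 403, 403 is deficient.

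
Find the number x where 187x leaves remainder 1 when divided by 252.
31

gcd(187, 252) = 1, so the inverse exists.
Extended Euclidean algorithm on (252, 187):
252 = 1 × 187 + 65  ⟹  65 = (1)·252 + (-1)·187
187 = 2 × 65 + 57  ⟹  57 = (-2)·252 + (3)·187
65 = 1 × 57 + 8  ⟹  8 = (3)·252 + (-4)·187
57 = 7 × 8 + 1  ⟹  1 = (-23)·252 + (31)·187
So (31)·187 ≡ 1 (mod 252), i.e. 187^(-1) ≡ 31 (mod 252).
Check: 187 × 31 = 5797 ≡ 1 (mod 252)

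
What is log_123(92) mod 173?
46

Baby-step giant-step with step n = ⌈√173⌉ = 14.
Baby steps 123^j mod 173 (j:value) for j=0..13: 0:1, 1:123, 2:78, 3:79, 4:29, 5:107, 6:13, 7:42, 8:149, 9:162, 10:31, 11:7, 12:169, 13:27.
Giant-step multiplier: 123^(-14) ≡ 123^(172-14) = 123^158 ≡ 56 (mod 173).
Giant steps γ_i = 92·56^i mod 173: γ_0=92, γ_1=135, γ_2=121, γ_3=29 (in table at j=4).
x = i·n + j = 3·14 + 4 = 46.
Check: 123^46 ≡ 92 (mod 173).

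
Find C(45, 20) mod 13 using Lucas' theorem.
0

Using Lucas' theorem:
Write n=45 and k=20 in base 13:
n in base 13: [3, 6]
k in base 13: [1, 7]
C(45,20) mod 13 = ∏ C(n_i, k_i) mod 13
Digit binomials (mod 13): C(3,1) = 3; C(6,7) = 0 (k_i > n_i)
Product: 3 × 0 = 0 ≡ 0 (mod 13)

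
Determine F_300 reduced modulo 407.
330

Matrix identity: Q^n = [[F_(n+1), F_n], [F_n, F_(n-1)]] with Q = [[1,1],[1,0]].
n = 300 = 100101100₂. Square-and-multiply, entries mod 407:
Q^1 = [[1,1],[1,0]]
Q^2 = (Q^1)² = [[2,1],[1,1]]
Q^4 = (Q^2)² = [[5,3],[3,2]]
Q^9 = (Q^4)²·Q = [[55,34],[34,21]]
Q^18 = (Q^9)² = [[111,142],[142,376]]
Q^37 = (Q^18)²·Q = [[296,332],[332,371]]
Q^75 = (Q^37)²·Q = [[74,38],[38,36]]
Q^150 = (Q^75)² = [[1,110],[110,298]]
Q^300 = (Q^150)² = [[298,330],[330,375]]
F_300 mod 407 = Q^300[0][1] = 330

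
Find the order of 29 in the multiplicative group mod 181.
15

181 is prime, so ord(29) divides φ(181) = 180.
Divisors of 180: 1, 2, 3, 4, 5, 6, 9, 10, 12, 15, 18, 20, 30, 36, 45, 60, 90, 180.
Repeated squaring: 29^1 ≡ 29, 29^2 ≡ 117, 29^4 ≡ 114, 29^8 ≡ 145, 29^16 ≡ 29, 29^32 ≡ 117, 29^64 ≡ 114, 29^128 ≡ 145 (mod 181).
Test 29^d mod 181 for each divisor d in increasing order:
29^1 ≡ 29
29^2 ≡ 117
29^3 = 29^2·29^1 ≡ 135
29^4 ≡ 114
29^5 = 29^4·29^1 ≡ 48
29^6 = 29^4·29^2 ≡ 125
29^9 = 29^8·29^1 ≡ 42
29^10 = 29^8·29^2 ≡ 132
29^12 = 29^8·29^4 ≡ 59
29^15 = 29^8·29^4·29^2·29^1 ≡ 1  ← first divisor giving 1
The order is 15.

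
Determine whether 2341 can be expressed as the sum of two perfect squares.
15² + 46² (a=15, b=46)

Factorization: 2341 = 2341
By Fermat: n is sum of two squares iff every prime p ≡ 3 (mod 4) appears to even power.
All primes ≡ 3 (mod 4) appear to even power.
Search a = 0, 1, 2, … for 2341 - a² a perfect square: first hit at a = 15: 2341 - 225 = 2116 = 46².
2341 = 15² + 46² = 225 + 2116 ✓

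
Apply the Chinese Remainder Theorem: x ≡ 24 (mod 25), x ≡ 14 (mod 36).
374

Using Chinese Remainder Theorem:
M = 25 × 36 = 900
M1 = 36, M2 = 25
y1 = 36^(-1) mod 25 = 16
y2 = 25^(-1) mod 36 = 13
x = (24×36×16 + 14×25×13) mod 900 = 374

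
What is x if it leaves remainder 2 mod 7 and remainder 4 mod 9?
58

Using Chinese Remainder Theorem:
M = 7 × 9 = 63
M1 = 9, M2 = 7
y1 = 9^(-1) mod 7 = 4
y2 = 7^(-1) mod 9 = 4
x = (2×9×4 + 4×7×4) mod 63 = 58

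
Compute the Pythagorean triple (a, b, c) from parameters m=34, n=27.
(427, 1836, 1885)

Euclid's formula: a = m² - n², b = 2mn, c = m² + n²
m = 34, n = 27
a = 34² - 27² = 1156 - 729 = 427
b = 2 × 34 × 27 = 1836
c = 34² + 27² = 1156 + 729 = 1885
Verification: 427² + 1836² = 182329 + 3370896 = 3553225 = 1885² ✓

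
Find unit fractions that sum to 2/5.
1/3 + 1/15

Greedy algorithm:
2/5: ceiling(5/2) = 3, use 1/3
1/15: ceiling(15/1) = 15, use 1/15
Result: 2/5 = 1/3 + 1/15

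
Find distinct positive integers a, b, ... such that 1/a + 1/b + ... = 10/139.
1/14 + 1/1946

Greedy algorithm:
10/139: ceiling(139/10) = 14, use 1/14
1/1946: ceiling(1946/1) = 1946, use 1/1946
Result: 10/139 = 1/14 + 1/1946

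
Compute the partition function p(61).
1121505

p(n) counts ways to write n as a sum of positive integers (order ignored).
Euler's pentagonal recurrence: p(k) = p(k-1) + p(k-2) - p(k-5) - p(k-7) + p(k-12) + p(k-15) - ... (offsets j(3j∓1)/2, signs ++--, p(0)=1, p(<0)=0).
DP table for k = 0..60: p(0)=1, p(1)=1, p(2)=2, p(3)=3, p(4)=5, p(5)=7, p(6)=11, p(7)=15, p(8)=22, p(9)=30, p(10)=42, p(11)=56, p(12)=77, p(13)=101, p(14)=135, p(15)=176, p(16)=231, p(17)=297, p(18)=385, p(19)=490, p(20)=627, p(21)=792, p(22)=1002, p(23)=1255, p(24)=1575, p(25)=1958, p(26)=2436, p(27)=3010, p(28)=3718, p(29)=4565, p(30)=5604, p(31)=6842, p(32)=8349, p(33)=10143, p(34)=12310, p(35)=14883, p(36)=17977, p(37)=21637, p(38)=26015, p(39)=31185, p(40)=37338, p(41)=44583, p(42)=53174, p(43)=63261, p(44)=75175, p(45)=89134, p(46)=105558, p(47)=124754, p(48)=147273, p(49)=173525, p(50)=204226, p(51)=239943, p(52)=281589, p(53)=329931, p(54)=386155, p(55)=451276, p(56)=526823, p(57)=614154, p(58)=715220, p(59)=831820, p(60)=966467.
Final step: p(61) = p(60) + p(59) - p(56) - p(54) + p(49) + p(46) - p(39) - p(35) + p(26) + p(21) - p(10) - p(4)
= 966467 + 831820 - 526823 - 386155 + 173525 + 105558 - 31185 - 14883 + 2436 + 792 - 42 - 5
= 1121505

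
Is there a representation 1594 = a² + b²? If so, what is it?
15² + 37² (a=15, b=37)

Factorization: 1594 = 2 × 797
By Fermat: n is sum of two squares iff every prime p ≡ 3 (mod 4) appears to even power.
All primes ≡ 3 (mod 4) appear to even power.
Search a = 0, 1, 2, … for 1594 - a² a perfect square: first hit at a = 15: 1594 - 225 = 1369 = 37².
1594 = 15² + 37² = 225 + 1369 ✓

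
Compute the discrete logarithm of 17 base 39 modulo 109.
87

Baby-step giant-step with step n = ⌈√109⌉ = 11.
Baby steps 39^j mod 109 (j:value) for j=0..10: 0:1, 1:39, 2:104, 3:23, 4:25, 5:103, 6:93, 7:30, 8:80, 9:68, 10:36.
Giant-step multiplier: 39^(-11) ≡ 39^(108-11) = 39^97 ≡ 67 (mod 109).
Giant steps γ_i = 17·67^i mod 109: γ_0=17, γ_1=49, γ_2=13, γ_3=108, γ_4=42, γ_5=89, γ_6=77, γ_7=36 (in table at j=10).
x = i·n + j = 7·11 + 10 = 87.
Check: 39^87 ≡ 17 (mod 109).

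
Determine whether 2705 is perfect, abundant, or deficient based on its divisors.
deficient

Proper divisors of 2705: sum = 1 + 5 + 541 = 547
Since 547 < 2705, 2705 is deficient.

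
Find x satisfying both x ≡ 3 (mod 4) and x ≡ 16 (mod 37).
127

Using Chinese Remainder Theorem:
M = 4 × 37 = 148
M1 = 37, M2 = 4
y1 = 37^(-1) mod 4 = 1
y2 = 4^(-1) mod 37 = 28
x = (3×37×1 + 16×4×28) mod 148 = 127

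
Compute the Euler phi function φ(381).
252

381 = 3 × 127
φ(n) = n × ∏(1 - 1/p) for each prime p dividing n
φ(381) = 381 × (1 - 1/3) × (1 - 1/127) = 252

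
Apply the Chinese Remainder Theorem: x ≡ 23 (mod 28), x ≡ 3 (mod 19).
79

Using Chinese Remainder Theorem:
M = 28 × 19 = 532
M1 = 19, M2 = 28
y1 = 19^(-1) mod 28 = 3
y2 = 28^(-1) mod 19 = 17
x = (23×19×3 + 3×28×17) mod 532 = 79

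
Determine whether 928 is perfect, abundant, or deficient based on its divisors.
abundant

Proper divisors of 928: sum = 1 + 2 + 4 + 8 + 16 + 29 + 32 + 58 + 116 + 232 + 464 = 962
Since 962 > 928, 928 is abundant.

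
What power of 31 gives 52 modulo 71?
11

Baby-step giant-step with step n = ⌈√71⌉ = 9.
Baby steps 31^j mod 71 (j:value) for j=0..8: 0:1, 1:31, 2:38, 3:42, 4:24, 5:34, 6:60, 7:14, 8:8.
Giant-step multiplier: 31^(-9) ≡ 31^(70-9) = 31^61 ≡ 69 (mod 71).
Giant steps γ_i = 52·69^i mod 71: γ_0=52, γ_1=38 (in table at j=2).
x = i·n + j = 1·9 + 2 = 11.
Check: 31^11 ≡ 52 (mod 71).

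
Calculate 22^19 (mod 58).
42

Repeated squaring. Binary of 19 = 10011.
22^1 ≡ 22 (mod 58); 22^2 ≡ 20 (mod 58); 22^4 ≡ 52 (mod 58); 22^8 ≡ 36 (mod 58); 22^16 ≡ 20 (mod 58)
22^19 = 22^1 × 22^2 × 22^16 ≡ 42 (mod 58)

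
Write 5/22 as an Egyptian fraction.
1/5 + 1/37 + 1/4070

Greedy algorithm:
5/22: ceiling(22/5) = 5, use 1/5
3/110: ceiling(110/3) = 37, use 1/37
1/4070: ceiling(4070/1) = 4070, use 1/4070
Result: 5/22 = 1/5 + 1/37 + 1/4070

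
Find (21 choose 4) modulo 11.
1

Using Lucas' theorem:
Write n=21 and k=4 in base 11:
n in base 11: [1, 10]
k in base 11: [0, 4]
C(21,4) mod 11 = ∏ C(n_i, k_i) mod 11
Digit binomials (mod 11): C(1,0) = 1; C(10,4) = 210 ≡ 1
Product: 1 × 1 = 1 ≡ 1 (mod 11)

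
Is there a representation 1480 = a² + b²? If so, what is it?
6² + 38² (a=6, b=38)

Factorization: 1480 = 2^3 × 5 × 37
By Fermat: n is sum of two squares iff every prime p ≡ 3 (mod 4) appears to even power.
All primes ≡ 3 (mod 4) appear to even power.
Search a = 0, 1, 2, … for 1480 - a² a perfect square: first hit at a = 6: 1480 - 36 = 1444 = 38².
1480 = 6² + 38² = 36 + 1444 ✓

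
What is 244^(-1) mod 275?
204

gcd(244, 275) = 1, so the inverse exists.
Extended Euclidean algorithm on (275, 244):
275 = 1 × 244 + 31  ⟹  31 = (1)·275 + (-1)·244
244 = 7 × 31 + 27  ⟹  27 = (-7)·275 + (8)·244
31 = 1 × 27 + 4  ⟹  4 = (8)·275 + (-9)·244
27 = 6 × 4 + 3  ⟹  3 = (-55)·275 + (62)·244
4 = 1 × 3 + 1  ⟹  1 = (63)·275 + (-71)·244
So (-71)·244 ≡ 1 (mod 275), i.e. 244^(-1) ≡ -71 ≡ 204 (mod 275).
Check: 244 × 204 = 49776 ≡ 1 (mod 275)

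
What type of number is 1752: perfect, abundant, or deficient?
abundant

Proper divisors of 1752: sum = 1 + 2 + 3 + 4 + 6 + 8 + 12 + 24 + 73 + 146 + 219 + 292 + 438 + 584 + 876 = 2688
Since 2688 > 1752, 1752 is abundant.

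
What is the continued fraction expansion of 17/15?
[1; 7, 2]

Euclidean algorithm steps:
17 = 1 × 15 + 2
15 = 7 × 2 + 1
2 = 2 × 1 + 0
Continued fraction: [1; 7, 2]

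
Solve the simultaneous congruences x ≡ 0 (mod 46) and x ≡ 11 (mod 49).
1334

Using Chinese Remainder Theorem:
M = 46 × 49 = 2254
M1 = 49, M2 = 46
y1 = 49^(-1) mod 46 = 31
y2 = 46^(-1) mod 49 = 16
x = (0×49×31 + 11×46×16) mod 2254 = 1334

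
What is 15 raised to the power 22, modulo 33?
27

Repeated squaring. Binary of 22 = 10110.
15^1 ≡ 15 (mod 33); 15^2 ≡ 27 (mod 33); 15^4 ≡ 3 (mod 33); 15^8 ≡ 9 (mod 33); 15^16 ≡ 15 (mod 33)
15^22 = 15^2 × 15^4 × 15^16 ≡ 27 (mod 33)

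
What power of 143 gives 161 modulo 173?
3

Baby-step giant-step with step n = ⌈√173⌉ = 14.
Baby steps 143^j mod 173 (j:value) for j=0..13: 0:1, 1:143, 2:35, 3:161, 4:14, 5:99, 6:144, 7:5, 8:23, 9:2, 10:113, 11:70, 12:149, 13:28.
h = 161 is already in the table at j=3, so x = 3.
Check: 143^3 ≡ 161 (mod 173).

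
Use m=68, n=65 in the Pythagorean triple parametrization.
(399, 8840, 8849)

Euclid's formula: a = m² - n², b = 2mn, c = m² + n²
m = 68, n = 65
a = 68² - 65² = 4624 - 4225 = 399
b = 2 × 68 × 65 = 8840
c = 68² + 65² = 4624 + 4225 = 8849
Verification: 399² + 8840² = 159201 + 78145600 = 78304801 = 8849² ✓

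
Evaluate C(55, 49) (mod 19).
7

Using Lucas' theorem:
Write n=55 and k=49 in base 19:
n in base 19: [2, 17]
k in base 19: [2, 11]
C(55,49) mod 19 = ∏ C(n_i, k_i) mod 19
Digit binomials (mod 19): C(2,2) = 1; C(17,11) = 12376 ≡ 7
Product: 1 × 7 = 7 ≡ 7 (mod 19)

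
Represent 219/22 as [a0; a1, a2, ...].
[9; 1, 21]

Euclidean algorithm steps:
219 = 9 × 22 + 21
22 = 1 × 21 + 1
21 = 21 × 1 + 0
Continued fraction: [9; 1, 21]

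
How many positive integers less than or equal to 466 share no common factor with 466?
232

466 = 2 × 233
φ(n) = n × ∏(1 - 1/p) for each prime p dividing n
φ(466) = 466 × (1 - 1/2) × (1 - 1/233) = 232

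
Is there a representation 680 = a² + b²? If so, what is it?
2² + 26² (a=2, b=26)

Factorization: 680 = 2^3 × 5 × 17
By Fermat: n is sum of two squares iff every prime p ≡ 3 (mod 4) appears to even power.
All primes ≡ 3 (mod 4) appear to even power.
Search a = 0, 1, 2, … for 680 - a² a perfect square: first hit at a = 2: 680 - 4 = 676 = 26².
680 = 2² + 26² = 4 + 676 ✓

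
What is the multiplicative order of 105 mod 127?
18

127 is prime, so ord(105) divides φ(127) = 126.
Divisors of 126: 1, 2, 3, 6, 7, 9, 14, 18, 21, 42, 63, 126.
Repeated squaring: 105^1 ≡ 105, 105^2 ≡ 103, 105^4 ≡ 68, 105^8 ≡ 52, 105^16 ≡ 37, 105^32 ≡ 99, 105^64 ≡ 22 (mod 127).
Test 105^d mod 127 for each divisor d in increasing order:
105^1 ≡ 105
105^2 ≡ 103
105^3 = 105^2·105^1 ≡ 20
105^6 = 105^4·105^2 ≡ 19
105^7 = 105^4·105^2·105^1 ≡ 90
105^9 = 105^8·105^1 ≡ 126
105^14 = 105^8·105^4·105^2 ≡ 99
105^18 = 105^16·105^2 ≡ 1  ← first divisor giving 1
The order is 18.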